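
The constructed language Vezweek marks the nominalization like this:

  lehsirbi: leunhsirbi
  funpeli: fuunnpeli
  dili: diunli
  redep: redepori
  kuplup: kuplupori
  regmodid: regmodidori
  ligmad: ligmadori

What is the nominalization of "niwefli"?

niunwefli

lehsirbi and regmodid both have last vowel 'i' yet inflect differently (leunhsirbi, regmodidori), so the last vowel is not what conditions the rule; the final letter is.
"niwefli" ends in -i. The stems ending in -i (lehsirbi → leunhsirbi, funpeli → fuunnpeli, dili → diunli) insert -un- after the first vowel.
The other pattern: stems ending in -d or -p add -ori.
So niwefli → niunwefli.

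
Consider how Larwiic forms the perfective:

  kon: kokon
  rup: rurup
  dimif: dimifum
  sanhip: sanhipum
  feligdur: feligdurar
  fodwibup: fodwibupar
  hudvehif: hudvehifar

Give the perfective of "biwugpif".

"biwugpif" has 3 vowels. The stems with 3 vowels (feligdur → feligdurar, fodwibup → fodwibupar, hudvehif → hudvehifar) add -ar.
The other patterns: stems with 1 vowel repeat the first consonant+vowel as a prefix; stems with 2 vowels add -um.
So biwugpif → biwugpifar.

biwugpifar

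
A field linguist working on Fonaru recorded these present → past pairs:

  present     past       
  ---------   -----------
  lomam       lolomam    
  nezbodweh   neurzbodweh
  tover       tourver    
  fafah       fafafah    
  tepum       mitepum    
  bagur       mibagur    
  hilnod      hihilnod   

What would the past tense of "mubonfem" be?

muurbonfem

"mubonfem" has last vowel 'e'. The stems whose last vowel is 'e' (tover → tourver, nezbodweh → neurzbodweh) insert -ur- after the first vowel.
The other patterns: stems whose last vowel is 'u' add the prefix mi-; stems whose last vowel is 'a' or 'o' repeat the first consonant+vowel as a prefix.
So mubonfem → muurbonfem.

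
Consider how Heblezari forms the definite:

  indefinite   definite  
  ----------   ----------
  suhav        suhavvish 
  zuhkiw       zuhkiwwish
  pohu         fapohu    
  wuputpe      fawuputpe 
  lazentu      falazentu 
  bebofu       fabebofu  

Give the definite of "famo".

pohu and suhav both have 2 vowels yet inflect differently (fapohu, suhavvish), so the number of vowels is not what conditions the rule; whether the stem ends in a vowel or a consonant is.
"famo" ends in a vowel. The stems ending in a vowel (pohu → fapohu, bebofu → fabebofu, wuputpe → fawuputpe) add the prefix fa-.
The other pattern: stems ending in a consonant double the final consonant and add -ish.
So famo → fafamo.

fafamo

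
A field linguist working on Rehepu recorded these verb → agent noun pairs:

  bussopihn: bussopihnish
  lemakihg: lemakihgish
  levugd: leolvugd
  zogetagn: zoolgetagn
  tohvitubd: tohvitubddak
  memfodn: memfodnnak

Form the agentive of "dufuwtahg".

bussopihn and zogetagn both end in -n yet inflect differently (bussopihnish, zoolgetagn), so the final letter is not what conditions the rule; the second-to-last letter is.
"dufuwtahg" has second-to-last letter 'h'. The stems whose second-to-last letter is 'h' (bussopihn → bussopihnish, lemakihg → lemakihgish) add -ish.
So dufuwtahg → dufuwtahgish.

dufuwtahgish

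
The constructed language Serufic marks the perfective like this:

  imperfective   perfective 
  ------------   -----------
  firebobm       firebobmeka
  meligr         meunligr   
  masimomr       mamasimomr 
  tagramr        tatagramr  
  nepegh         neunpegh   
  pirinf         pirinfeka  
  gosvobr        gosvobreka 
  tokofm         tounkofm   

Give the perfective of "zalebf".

zalebfeka

firebobm and tokofm both end in -m yet inflect differently (firebobmeka, tounkofm), so the final letter is not what conditions the rule; the second-to-last letter is.
"zalebf" has second-to-last letter 'b'. The stems whose second-to-last letter is 'b' (gosvobr → gosvobreka, firebobm → firebobmeka) add -eka.
So zalebf → zalebfeka.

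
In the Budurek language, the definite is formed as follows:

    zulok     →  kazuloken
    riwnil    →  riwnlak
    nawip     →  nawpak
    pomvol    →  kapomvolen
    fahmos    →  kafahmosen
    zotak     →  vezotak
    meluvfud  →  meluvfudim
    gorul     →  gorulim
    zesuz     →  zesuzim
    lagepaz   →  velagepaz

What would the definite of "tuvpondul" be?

"tuvpondul" has last vowel 'u'. The stems whose last vowel is 'u' (meluvfud → meluvfudim, zesuz → zesuzim, gorul → gorulim) add -im.
So tuvpondul → tuvpondulim.

tuvpondulim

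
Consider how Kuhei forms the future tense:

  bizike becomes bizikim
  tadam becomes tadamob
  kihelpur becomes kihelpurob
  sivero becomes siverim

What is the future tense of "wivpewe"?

wivpewim

"wivpewe" ends in a vowel. The stems ending in a vowel (sivero → siverim, bizike → bizikim) drop the final letter and add -im.
The other pattern: stems ending in a consonant add -ob.
So wivpewe → wivpewim.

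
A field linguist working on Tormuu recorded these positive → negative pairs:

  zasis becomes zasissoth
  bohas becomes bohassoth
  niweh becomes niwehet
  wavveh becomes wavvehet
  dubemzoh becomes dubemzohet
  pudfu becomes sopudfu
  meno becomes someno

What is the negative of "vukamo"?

dubemzoh and meno both have last vowel 'o' yet inflect differently (dubemzohet, someno), so the last vowel is not what conditions the rule; the final letter is.
"vukamo" ends in -o. The one such stem in the data (meno → someno) adds the prefix so-, so the same rule applies.
The other patterns: stems ending in -s double the final consonant and add -oth; stems ending in -h add -et.
So vukamo → sovukamo.

sovukamo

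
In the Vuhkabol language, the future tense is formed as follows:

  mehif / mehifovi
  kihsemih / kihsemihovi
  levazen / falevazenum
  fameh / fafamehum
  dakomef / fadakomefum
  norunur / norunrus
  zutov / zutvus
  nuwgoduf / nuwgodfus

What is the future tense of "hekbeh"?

fahekbehum

"hekbeh" has last vowel 'e'. The stems whose last vowel is 'e' (levazen → falevazenum, fameh → fafamehum, dakomef → fadakomefum) add fa- … -um around the stem.
So hekbeh → fahekbehum.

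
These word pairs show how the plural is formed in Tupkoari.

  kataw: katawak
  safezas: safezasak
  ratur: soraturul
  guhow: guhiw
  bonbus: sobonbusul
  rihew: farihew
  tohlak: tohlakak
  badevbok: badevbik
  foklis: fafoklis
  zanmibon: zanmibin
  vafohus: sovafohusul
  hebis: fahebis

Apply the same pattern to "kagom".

kagim

"kagom" has last vowel 'o'. The stems whose last vowel is 'o' (guhow → guhiw, zanmibon → zanmibin, badevbok → badevbik) change the last vowel to 'i'.
So kagom → kagim.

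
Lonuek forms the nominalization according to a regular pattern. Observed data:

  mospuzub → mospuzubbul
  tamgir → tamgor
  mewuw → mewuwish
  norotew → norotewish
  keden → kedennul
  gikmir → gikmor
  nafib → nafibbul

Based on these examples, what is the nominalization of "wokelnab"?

norotew and keden both have last vowel 'e' yet inflect differently (norotewish, kedennul), so the last vowel is not what conditions the rule; the final letter is.
"wokelnab" ends in -b. The stems ending in -b (nafib → nafibbul, mospuzub → mospuzubbul) double the final consonant and add -ul.
So wokelnab → wokelnabbul.

wokelnabbul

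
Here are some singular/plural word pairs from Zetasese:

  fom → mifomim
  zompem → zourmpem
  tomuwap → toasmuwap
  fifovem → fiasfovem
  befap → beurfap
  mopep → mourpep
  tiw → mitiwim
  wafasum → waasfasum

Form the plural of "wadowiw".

fom and zompem both end in -m yet inflect differently (mifomim, zourmpem), so the final letter is not what conditions the rule; the number of vowels is.
"wadowiw" has 3 vowels. The stems with 3 vowels (wafasum → waasfasum, fifovem → fiasfovem, tomuwap → toasmuwap) insert -as- after the first vowel.
The other patterns: stems with 1 vowel add mi- … -im around the stem; stems with 2 vowels insert -ur- after the first vowel.
So wadowiw → waasdowiw.

waasdowiw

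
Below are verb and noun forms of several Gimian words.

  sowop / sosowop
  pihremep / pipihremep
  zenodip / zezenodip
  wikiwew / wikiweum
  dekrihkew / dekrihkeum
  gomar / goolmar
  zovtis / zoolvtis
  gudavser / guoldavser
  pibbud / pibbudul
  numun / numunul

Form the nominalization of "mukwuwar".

muolkwuwar

pihremep and wikiwew both have last vowel 'e' yet inflect differently (pipihremep, wikiweum), so the last vowel is not what conditions the rule; the final letter is.
"mukwuwar" ends in -r. The stems ending in -r (gomar → goolmar, gudavser → guoldavser) insert -ol- after the first vowel.
So mukwuwar → muolkwuwar.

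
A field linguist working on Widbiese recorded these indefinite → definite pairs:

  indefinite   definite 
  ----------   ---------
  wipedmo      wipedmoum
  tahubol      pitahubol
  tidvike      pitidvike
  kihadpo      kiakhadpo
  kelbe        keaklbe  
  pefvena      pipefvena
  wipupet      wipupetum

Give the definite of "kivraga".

kiakvraga

wipedmo and kihadpo both end in -o yet inflect differently (wipedmoum, kiakhadpo), so the final letter is not what conditions the rule; the first letter is.
"kivraga" begins with k-. The stems beginning with k- (kihadpo → kiakhadpo, kelbe → keaklbe) insert -ak- after the first vowel.
The other patterns: stems beginning with w- add -um; stems beginning with p- or t- add the prefix pi-.
So kivraga → kiakvraga.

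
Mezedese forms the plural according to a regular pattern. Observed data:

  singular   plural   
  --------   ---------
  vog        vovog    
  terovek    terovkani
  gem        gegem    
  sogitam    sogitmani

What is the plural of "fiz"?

sogitam and gem both end in -m yet inflect differently (sogitmani, gegem), so the final letter is not what conditions the rule; the number of vowels is.
"fiz" has 1 vowel. The stems with 1 vowel (gem → gegem, vog → vovog) repeat the first consonant+vowel as a prefix.
The other pattern: stems with 3 vowels delete the last vowel and add -ani.
So fiz → fifiz.

fifiz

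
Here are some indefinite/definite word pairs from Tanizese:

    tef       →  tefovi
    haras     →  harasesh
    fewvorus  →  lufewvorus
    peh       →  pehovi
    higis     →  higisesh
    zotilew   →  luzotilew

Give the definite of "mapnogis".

lumapnogis

higis and fewvorus both end in -s yet inflect differently (higisesh, lufewvorus), so the final letter is not what conditions the rule; the number of vowels is.
"mapnogis" has 3 vowels. The stems with 3 vowels (zotilew → luzotilew, fewvorus → lufewvorus) add the prefix lu-.
The other patterns: stems with 1 vowel add -ovi; stems with 2 vowels add -esh.
So mapnogis → lumapnogis.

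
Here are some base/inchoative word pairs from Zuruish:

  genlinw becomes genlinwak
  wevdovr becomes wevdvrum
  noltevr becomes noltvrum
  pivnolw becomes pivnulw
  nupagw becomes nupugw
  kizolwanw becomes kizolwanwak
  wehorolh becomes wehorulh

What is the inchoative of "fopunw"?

fopunwak

genlinw and pivnolw both end in -w yet inflect differently (genlinwak, pivnulw), so the final letter is not what conditions the rule; the second-to-last letter is.
"fopunw" has second-to-last letter 'n'. The stems whose second-to-last letter is 'n' (genlinw → genlinwak, kizolwanw → kizolwanwak) add -ak.
So fopunw → fopunwak.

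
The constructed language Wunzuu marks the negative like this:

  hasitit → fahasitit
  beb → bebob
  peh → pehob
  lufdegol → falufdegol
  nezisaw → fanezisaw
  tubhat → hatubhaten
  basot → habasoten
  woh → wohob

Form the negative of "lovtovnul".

falovtovnul

tubhat and hasitit both end in -t yet inflect differently (hatubhaten, fahasitit), so the final letter is not what conditions the rule; the number of vowels is.
"lovtovnul" has 3 vowels. The stems with 3 vowels (nezisaw → fanezisaw, hasitit → fahasitit, lufdegol → falufdegol) add the prefix fa-.
So lovtovnul → falovtovnul.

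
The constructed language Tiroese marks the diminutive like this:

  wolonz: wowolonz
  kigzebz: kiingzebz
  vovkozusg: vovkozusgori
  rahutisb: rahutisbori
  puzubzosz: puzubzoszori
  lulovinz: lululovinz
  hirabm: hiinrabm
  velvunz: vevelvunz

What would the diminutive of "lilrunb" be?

puzubzosz and wolonz both end in -z yet inflect differently (puzubzoszori, wowolonz), so the final letter is not what conditions the rule; the second-to-last letter is.
"lilrunb" has second-to-last letter 'n'. The stems whose second-to-last letter is 'n' (wolonz → wowolonz, velvunz → vevelvunz, lulovinz → lululovinz) repeat the first consonant+vowel as a prefix.
So lilrunb → lililrunb.

lililrunb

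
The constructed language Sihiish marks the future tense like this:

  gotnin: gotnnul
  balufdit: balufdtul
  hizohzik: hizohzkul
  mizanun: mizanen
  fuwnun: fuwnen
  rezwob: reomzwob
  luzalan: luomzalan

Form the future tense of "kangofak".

kaomngofak

gotnin and mizanun both end in -n yet inflect differently (gotnnul, mizanen), so the final letter is not what conditions the rule; the last vowel is.
"kangofak" has last vowel 'a'. The one such stem in the data (luzalan → luomzalan) inserts -om- after the first vowel (as does rezwob), so the same rule applies.
The other patterns: stems whose last vowel is 'i' delete the last vowel and add -ul; stems whose last vowel is 'u' change the last vowel to 'e'.
So kangofak → kaomngofak.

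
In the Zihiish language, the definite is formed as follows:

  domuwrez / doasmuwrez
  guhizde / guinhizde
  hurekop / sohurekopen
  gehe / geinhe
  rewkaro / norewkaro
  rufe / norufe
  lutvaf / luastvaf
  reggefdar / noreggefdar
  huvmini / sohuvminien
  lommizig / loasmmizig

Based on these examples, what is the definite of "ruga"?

guhizde and rufe both end in -e yet inflect differently (guinhizde, norufe), so the final letter is not what conditions the rule; the first letter is.
"ruga" begins with r-. The stems beginning with r- (rufe → norufe, reggefdar → noreggefdar, rewkaro → norewkaro) add the prefix no-.
So ruga → noruga.

noruga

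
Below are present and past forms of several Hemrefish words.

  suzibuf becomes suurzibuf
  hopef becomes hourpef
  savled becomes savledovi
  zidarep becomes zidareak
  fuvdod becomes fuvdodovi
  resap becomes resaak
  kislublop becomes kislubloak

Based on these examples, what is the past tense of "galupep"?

kislublop and fuvdod both have last vowel 'o' yet inflect differently (kislubloak, fuvdodovi), so the last vowel is not what conditions the rule; the final letter is.
"galupep" ends in -p. The stems ending in -p (resap → resaak, zidarep → zidareak, kislublop → kislubloak) drop the final letter and add -ak.
So galupep → galupeak.

galupeak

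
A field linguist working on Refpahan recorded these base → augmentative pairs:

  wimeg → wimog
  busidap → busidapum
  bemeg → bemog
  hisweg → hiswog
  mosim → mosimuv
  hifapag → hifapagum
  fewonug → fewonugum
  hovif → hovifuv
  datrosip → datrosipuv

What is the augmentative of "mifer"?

"mifer" has last vowel 'e'. The stems whose last vowel is 'e' (bemeg → bemog, wimeg → wimog, hisweg → hiswog) change the last vowel to 'o'.
The other patterns: stems whose last vowel is 'i' add -uv; stems whose last vowel is 'a' or 'u' add -um.
So mifer → mifor.

mifor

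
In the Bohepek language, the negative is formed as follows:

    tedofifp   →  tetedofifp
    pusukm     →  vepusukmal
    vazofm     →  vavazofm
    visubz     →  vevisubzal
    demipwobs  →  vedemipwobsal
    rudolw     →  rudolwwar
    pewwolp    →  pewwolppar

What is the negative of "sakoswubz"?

vesakoswubzal

pewwolp and tedofifp both end in -p yet inflect differently (pewwolppar, tetedofifp), so the final letter is not what conditions the rule; the second-to-last letter is.
"sakoswubz" has second-to-last letter 'b'. The stems whose second-to-last letter is 'b' (demipwobs → vedemipwobsal, visubz → vevisubzal) add ve- … -al around the stem.
So sakoswubz → vesakoswubzal.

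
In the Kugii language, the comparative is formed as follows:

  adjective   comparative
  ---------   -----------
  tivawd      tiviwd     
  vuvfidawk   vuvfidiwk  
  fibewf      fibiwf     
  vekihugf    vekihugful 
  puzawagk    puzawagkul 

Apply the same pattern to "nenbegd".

nenbegdul

fibewf and vekihugf both end in -f yet inflect differently (fibiwf, vekihugful), so the final letter is not what conditions the rule; the second-to-last letter is.
"nenbegd" has second-to-last letter 'g'. The stems whose second-to-last letter is 'g' (vekihugf → vekihugful, puzawagk → puzawagkul) add -ul.
So nenbegd → nenbegdul.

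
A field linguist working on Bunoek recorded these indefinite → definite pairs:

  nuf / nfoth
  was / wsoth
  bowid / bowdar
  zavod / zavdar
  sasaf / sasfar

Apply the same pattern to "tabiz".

"tabiz" has 2 vowels. The stems with 2 vowels (bowid → bowdar, zavod → zavdar, sasaf → sasfar) delete the last vowel and add -ar.
So tabiz → tabzar.

tabzar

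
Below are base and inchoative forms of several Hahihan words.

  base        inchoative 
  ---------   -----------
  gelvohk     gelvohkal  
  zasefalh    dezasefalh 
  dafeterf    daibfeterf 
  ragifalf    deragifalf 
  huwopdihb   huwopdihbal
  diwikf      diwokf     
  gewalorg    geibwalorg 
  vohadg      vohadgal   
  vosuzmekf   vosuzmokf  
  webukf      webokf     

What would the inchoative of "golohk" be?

vohadg and gewalorg both end in -g yet inflect differently (vohadgal, geibwalorg), so the final letter is not what conditions the rule; the second-to-last letter is.
"golohk" has second-to-last letter 'h'. The stems whose second-to-last letter is 'h' (gelvohk → gelvohkal, huwopdihb → huwopdihbal) add -al.
The other patterns: stems whose second-to-last letter is 'k' change the last vowel to 'o'; stems whose second-to-last letter is 'r' insert -ib- after the first vowel; stems whose second-to-last letter is 'l' add the prefix de-.
So golohk → golohkal.

golohkal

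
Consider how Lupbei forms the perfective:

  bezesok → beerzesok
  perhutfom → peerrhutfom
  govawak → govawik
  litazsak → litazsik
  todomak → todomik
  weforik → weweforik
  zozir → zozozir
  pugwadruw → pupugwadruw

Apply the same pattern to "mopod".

"mopod" has last vowel 'o'. The stems whose last vowel is 'o' (bezesok → beerzesok, perhutfom → peerrhutfom) insert -er- after the first vowel.
So mopod → moerpod.

moerpod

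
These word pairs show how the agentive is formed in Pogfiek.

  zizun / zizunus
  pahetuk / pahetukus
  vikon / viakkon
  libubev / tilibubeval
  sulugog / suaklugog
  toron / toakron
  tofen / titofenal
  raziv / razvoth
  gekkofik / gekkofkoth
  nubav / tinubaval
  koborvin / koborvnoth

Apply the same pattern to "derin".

dernoth

vikon and koborvin both end in -n yet inflect differently (viakkon, koborvnoth), so the final letter is not what conditions the rule; the last vowel is.
"derin" has last vowel 'i'. The stems whose last vowel is 'i' (raziv → razvoth, koborvin → koborvnoth, gekkofik → gekkofkoth) delete the last vowel and add -oth.
The other patterns: stems whose last vowel is 'o' insert -ak- after the first vowel; stems whose last vowel is 'u' add -us; stems whose last vowel is 'a' or 'e' add ti- … -al around the stem.
So derin → dernoth.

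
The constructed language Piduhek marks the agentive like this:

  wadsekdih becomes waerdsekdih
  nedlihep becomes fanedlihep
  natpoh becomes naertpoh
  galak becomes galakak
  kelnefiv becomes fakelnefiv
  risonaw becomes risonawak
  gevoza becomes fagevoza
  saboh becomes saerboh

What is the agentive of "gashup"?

fagashup

"gashup" ends in -p. The one such stem in the data (nedlihep → fanedlihep) adds the prefix fa-, so the same rule applies.
The other patterns: stems ending in -k or -w add -ak; stems ending in -h insert -er- after the first vowel.
So gashup → fagashup.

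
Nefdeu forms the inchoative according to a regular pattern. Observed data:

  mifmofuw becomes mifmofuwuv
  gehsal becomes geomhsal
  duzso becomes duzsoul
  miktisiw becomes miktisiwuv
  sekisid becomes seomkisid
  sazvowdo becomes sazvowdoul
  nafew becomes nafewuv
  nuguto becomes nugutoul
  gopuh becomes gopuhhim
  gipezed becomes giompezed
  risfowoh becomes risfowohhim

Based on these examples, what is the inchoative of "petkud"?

peomtkud

"petkud" ends in -d. The stems ending in -d (gipezed → giompezed, sekisid → seomkisid) insert -om- after the first vowel.
So petkud → peomtkud.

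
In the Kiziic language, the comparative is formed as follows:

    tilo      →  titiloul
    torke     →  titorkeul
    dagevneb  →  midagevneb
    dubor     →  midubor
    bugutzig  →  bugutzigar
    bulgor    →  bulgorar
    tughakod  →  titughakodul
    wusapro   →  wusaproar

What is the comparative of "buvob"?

buvobar

tilo and wusapro both end in -o yet inflect differently (titiloul, wusaproar), so the final letter is not what conditions the rule; the first letter is.
"buvob" begins with b-. The stems beginning with b- (bulgor → bulgorar, bugutzig → bugutzigar) add -ar.
The other patterns: stems beginning with t- add ti- … -ul around the stem; stems beginning with d- add the prefix mi-.
So buvob → buvobar.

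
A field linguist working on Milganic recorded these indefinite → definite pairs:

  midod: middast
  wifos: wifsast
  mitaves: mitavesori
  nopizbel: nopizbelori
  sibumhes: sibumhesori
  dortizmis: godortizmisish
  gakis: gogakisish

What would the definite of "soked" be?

wifos and mitaves both end in -s yet inflect differently (wifsast, mitavesori), so the final letter is not what conditions the rule; the last vowel is.
"soked" has last vowel 'e'. The stems whose last vowel is 'e' (mitaves → mitavesori, nopizbel → nopizbelori, sibumhes → sibumhesori) add -ori.
The other patterns: stems whose last vowel is 'o' delete the last vowel and add -ast; stems whose last vowel is 'i' add go- … -ish around the stem.
So soked → sokedori.

sokedori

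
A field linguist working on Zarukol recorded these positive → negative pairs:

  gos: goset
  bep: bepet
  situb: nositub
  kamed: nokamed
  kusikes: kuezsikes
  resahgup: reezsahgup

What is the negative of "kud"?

kudet

gos and kusikes both end in -s yet inflect differently (goset, kuezsikes), so the final letter is not what conditions the rule; the number of vowels is.
"kud" has 1 vowel. The stems with 1 vowel (gos → goset, bep → bepet) add -et.
The other patterns: stems with 2 vowels add the prefix no-; stems with 3 vowels insert -ez- after the first vowel.
So kud → kudet.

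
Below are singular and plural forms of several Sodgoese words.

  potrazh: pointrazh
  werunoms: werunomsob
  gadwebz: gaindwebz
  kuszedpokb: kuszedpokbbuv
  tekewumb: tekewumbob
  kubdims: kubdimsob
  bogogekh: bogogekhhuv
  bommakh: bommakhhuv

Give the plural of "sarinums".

sarinumsob

tekewumb and kuszedpokb both end in -b yet inflect differently (tekewumbob, kuszedpokbbuv), so the final letter is not what conditions the rule; the second-to-last letter is.
"sarinums" has second-to-last letter 'm'. The stems whose second-to-last letter is 'm' (werunoms → werunomsob, tekewumb → tekewumbob, kubdims → kubdimsob) add -ob.
So sarinums → sarinumsob.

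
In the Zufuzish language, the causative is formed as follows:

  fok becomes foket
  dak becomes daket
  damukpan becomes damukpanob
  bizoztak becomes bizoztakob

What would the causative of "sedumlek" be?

sedumlekob

fok and bizoztak both end in -k yet inflect differently (foket, bizoztakob), so the final letter is not what conditions the rule; the number of vowels is.
"sedumlek" has 3 vowels. The stems with 3 vowels (damukpan → damukpanob, bizoztak → bizoztakob) add -ob.
The other pattern: stems with 1 vowel add -et.
So sedumlek → sedumlekob.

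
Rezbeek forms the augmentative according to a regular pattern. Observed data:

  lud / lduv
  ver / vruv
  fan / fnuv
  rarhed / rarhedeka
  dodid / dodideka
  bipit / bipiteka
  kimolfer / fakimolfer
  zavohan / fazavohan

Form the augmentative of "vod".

lud and rarhed both end in -d yet inflect differently (lduv, rarhedeka), so the final letter is not what conditions the rule; the number of vowels is.
"vod" has 1 vowel. The stems with 1 vowel (lud → lduv, ver → vruv, fan → fnuv) delete the last vowel and add -uv.
The other patterns: stems with 2 vowels add -eka; stems with 3 vowels add the prefix fa-.
So vod → vduv.

vduv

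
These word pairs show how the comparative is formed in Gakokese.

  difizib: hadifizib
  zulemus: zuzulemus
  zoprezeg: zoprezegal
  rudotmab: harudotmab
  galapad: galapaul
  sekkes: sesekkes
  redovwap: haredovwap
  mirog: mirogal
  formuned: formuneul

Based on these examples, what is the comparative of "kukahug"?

sekkes and zoprezeg both have last vowel 'e' yet inflect differently (sesekkes, zoprezegal), so the last vowel is not what conditions the rule; the final letter is.
"kukahug" ends in -g. The stems ending in -g (mirog → mirogal, zoprezeg → zoprezegal) add -al.
So kukahug → kukahugal.

kukahugal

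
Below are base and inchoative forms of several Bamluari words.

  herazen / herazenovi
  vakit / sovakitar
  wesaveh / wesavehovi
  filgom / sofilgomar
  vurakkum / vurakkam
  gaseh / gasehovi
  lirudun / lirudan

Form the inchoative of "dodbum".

dodbam

herazen and lirudun both end in -n yet inflect differently (herazenovi, lirudan), so the final letter is not what conditions the rule; the last vowel is.
"dodbum" has last vowel 'u'. The stems whose last vowel is 'u' (vurakkum → vurakkam, lirudun → lirudan) change the last vowel to 'a'.
So dodbum → dodbam.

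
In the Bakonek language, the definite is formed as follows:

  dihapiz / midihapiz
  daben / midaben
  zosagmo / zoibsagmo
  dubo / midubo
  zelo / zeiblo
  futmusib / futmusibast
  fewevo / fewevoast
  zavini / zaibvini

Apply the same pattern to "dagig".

midagig

dubo and zosagmo both end in -o yet inflect differently (midubo, zoibsagmo), so the final letter is not what conditions the rule; the first letter is.
"dagig" begins with d-. The stems beginning with d- (daben → midaben, dihapiz → midihapiz, dubo → midubo) add the prefix mi-.
The other patterns: stems beginning with z- insert -ib- after the first vowel; stems beginning with f- add -ast.
So dagig → midagig.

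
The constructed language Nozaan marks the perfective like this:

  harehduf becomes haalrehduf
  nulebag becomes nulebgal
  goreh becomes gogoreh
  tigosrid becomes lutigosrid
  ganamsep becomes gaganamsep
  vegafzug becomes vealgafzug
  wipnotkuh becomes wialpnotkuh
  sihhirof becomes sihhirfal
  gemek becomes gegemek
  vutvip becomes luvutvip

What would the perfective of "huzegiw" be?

luhuzegiw

vutvip and ganamsep both end in -p yet inflect differently (luvutvip, gaganamsep), so the final letter is not what conditions the rule; the last vowel is.
"huzegiw" has last vowel 'i'. The stems whose last vowel is 'i' (tigosrid → lutigosrid, vutvip → luvutvip) add the prefix lu-.
The other patterns: stems whose last vowel is 'a' or 'o' delete the last vowel and add -al; stems whose last vowel is 'e' repeat the first consonant+vowel as a prefix; stems whose last vowel is 'u' insert -al- after the first vowel.
So huzegiw → luhuzegiw.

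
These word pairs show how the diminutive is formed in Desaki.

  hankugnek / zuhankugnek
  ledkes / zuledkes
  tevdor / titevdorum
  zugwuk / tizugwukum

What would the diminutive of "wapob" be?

hankugnek and zugwuk both end in -k yet inflect differently (zuhankugnek, tizugwukum), so the final letter is not what conditions the rule; the last vowel is.
"wapob" has last vowel 'o'. The one such stem in the data (tevdor → titevdorum) adds ti- … -um around the stem, so the same rule applies.
The other pattern: stems whose last vowel is 'e' add the prefix zu-.
So wapob → tiwapobum.

tiwapobum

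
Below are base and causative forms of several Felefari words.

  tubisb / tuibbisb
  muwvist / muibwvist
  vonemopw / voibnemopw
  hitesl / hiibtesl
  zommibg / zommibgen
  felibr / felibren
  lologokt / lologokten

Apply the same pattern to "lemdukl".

muwvist and lologokt both end in -t yet inflect differently (muibwvist, lologokten), so the final letter is not what conditions the rule; the second-to-last letter is.
"lemdukl" has second-to-last letter 'k'. The one such stem in the data (lologokt → lologokten) adds -en, so the same rule applies.
So lemdukl → lemduklen.

lemduklen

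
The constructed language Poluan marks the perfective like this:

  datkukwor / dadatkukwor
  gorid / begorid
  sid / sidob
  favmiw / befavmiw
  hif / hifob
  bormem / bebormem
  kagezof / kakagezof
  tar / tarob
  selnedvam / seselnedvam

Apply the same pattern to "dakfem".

"dakfem" has 2 vowels. The stems with 2 vowels (gorid → begorid, favmiw → befavmiw, bormem → bebormem) add the prefix be-.
So dakfem → bedakfem.

bedakfem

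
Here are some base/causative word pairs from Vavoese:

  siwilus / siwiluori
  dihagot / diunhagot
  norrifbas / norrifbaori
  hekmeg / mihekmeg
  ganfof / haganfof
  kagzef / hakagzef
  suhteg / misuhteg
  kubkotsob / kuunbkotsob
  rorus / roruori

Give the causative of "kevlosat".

keunvlosat

hekmeg and kagzef both have last vowel 'e' yet inflect differently (mihekmeg, hakagzef), so the last vowel is not what conditions the rule; the final letter is.
"kevlosat" ends in -t. The one such stem in the data (dihagot → diunhagot) inserts -un- after the first vowel (as does kubkotsob), so the same rule applies.
The other patterns: stems ending in -s drop the final letter and add -ori; stems ending in -g add the prefix mi-; stems ending in -f add the prefix ha-.
So kevlosat → keunvlosat.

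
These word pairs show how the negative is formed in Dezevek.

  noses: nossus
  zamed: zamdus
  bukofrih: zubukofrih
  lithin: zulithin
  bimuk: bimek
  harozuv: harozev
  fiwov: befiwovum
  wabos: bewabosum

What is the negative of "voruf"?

voref

"voruf" has last vowel 'u'. The stems whose last vowel is 'u' (bimuk → bimek, harozuv → harozev) change the last vowel to 'e'.
The other patterns: stems whose last vowel is 'e' delete the last vowel and add -us; stems whose last vowel is 'i' add the prefix zu-; stems whose last vowel is 'o' add be- … -um around the stem.
So voruf → voref.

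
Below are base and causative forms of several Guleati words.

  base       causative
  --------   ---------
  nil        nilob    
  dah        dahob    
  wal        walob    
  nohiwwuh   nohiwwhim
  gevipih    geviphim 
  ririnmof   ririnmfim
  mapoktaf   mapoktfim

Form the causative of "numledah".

numledhim

dah and nohiwwuh both end in -h yet inflect differently (dahob, nohiwwhim), so the final letter is not what conditions the rule; the number of vowels is.
"numledah" has 3 vowels. The stems with 3 vowels (nohiwwuh → nohiwwhim, gevipih → geviphim, ririnmof → ririnmfim) delete the last vowel and add -im.
So numledah → numledhim.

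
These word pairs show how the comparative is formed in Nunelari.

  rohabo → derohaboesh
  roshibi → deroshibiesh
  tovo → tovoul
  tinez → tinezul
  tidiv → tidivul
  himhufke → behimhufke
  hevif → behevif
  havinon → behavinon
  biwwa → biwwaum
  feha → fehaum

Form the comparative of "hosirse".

behosirse

rohabo and tovo both end in -o yet inflect differently (derohaboesh, tovoul), so the final letter is not what conditions the rule; the first letter is.
"hosirse" begins with h-. The stems beginning with h- (himhufke → behimhufke, hevif → behevif, havinon → behavinon) add the prefix be-.
The other patterns: stems beginning with r- add de- … -esh around the stem; stems beginning with t- add -ul; stems beginning with b- or f- add -um.
So hosirse → behosirse.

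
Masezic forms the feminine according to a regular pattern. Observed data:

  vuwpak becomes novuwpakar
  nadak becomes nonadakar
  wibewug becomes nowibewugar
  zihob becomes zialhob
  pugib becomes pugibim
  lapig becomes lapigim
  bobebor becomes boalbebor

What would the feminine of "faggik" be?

faggikim

pugib and zihob both end in -b yet inflect differently (pugibim, zialhob), so the final letter is not what conditions the rule; the last vowel is.
"faggik" has last vowel 'i'. The stems whose last vowel is 'i' (lapig → lapigim, pugib → pugibim) add -im.
The other patterns: stems whose last vowel is 'o' insert -al- after the first vowel; stems whose last vowel is 'a' or 'u' add no- … -ar around the stem.
So faggik → faggikim.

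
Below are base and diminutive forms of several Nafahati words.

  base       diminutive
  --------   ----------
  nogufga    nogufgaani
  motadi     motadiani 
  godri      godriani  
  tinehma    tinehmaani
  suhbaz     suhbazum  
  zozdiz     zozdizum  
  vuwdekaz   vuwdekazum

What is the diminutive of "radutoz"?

radutozum

nogufga and suhbaz both have last vowel 'a' yet inflect differently (nogufgaani, suhbazum), so the last vowel is not what conditions the rule; the final letter is.
"radutoz" ends in -z. The stems ending in -z (suhbaz → suhbazum, zozdiz → zozdizum, vuwdekaz → vuwdekazum) add -um.
The other pattern: stems ending in -a or -i add -ani.
So radutoz → radutozum.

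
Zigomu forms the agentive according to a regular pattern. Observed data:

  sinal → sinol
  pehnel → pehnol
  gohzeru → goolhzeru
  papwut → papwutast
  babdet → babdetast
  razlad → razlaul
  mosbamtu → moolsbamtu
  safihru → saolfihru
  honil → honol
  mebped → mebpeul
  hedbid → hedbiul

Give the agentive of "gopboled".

hedbid and honil both have last vowel 'i' yet inflect differently (hedbiul, honol), so the last vowel is not what conditions the rule; the final letter is.
"gopboled" ends in -d. The stems ending in -d (razlad → razlaul, mebped → mebpeul, hedbid → hedbiul) drop the final letter and add -ul.
The other patterns: stems ending in -u insert -ol- after the first vowel; stems ending in -l change the last vowel to 'o'; stems ending in -t add -ast.
So gopboled → gopboleul.

gopboleul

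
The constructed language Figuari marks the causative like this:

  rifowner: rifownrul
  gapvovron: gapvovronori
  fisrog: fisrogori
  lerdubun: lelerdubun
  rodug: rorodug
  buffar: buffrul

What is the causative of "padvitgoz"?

padvitgozori

"padvitgoz" has last vowel 'o'. The stems whose last vowel is 'o' (fisrog → fisrogori, gapvovron → gapvovronori) add -ori.
The other patterns: stems whose last vowel is 'u' repeat the first consonant+vowel as a prefix; stems whose last vowel is 'a' or 'e' delete the last vowel and add -ul.
So padvitgoz → padvitgozori.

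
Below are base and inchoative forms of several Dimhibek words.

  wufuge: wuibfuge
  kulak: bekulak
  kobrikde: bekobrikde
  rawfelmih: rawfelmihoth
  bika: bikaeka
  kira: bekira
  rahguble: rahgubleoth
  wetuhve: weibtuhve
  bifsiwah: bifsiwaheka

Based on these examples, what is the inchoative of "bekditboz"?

"bekditboz" begins with b-. The stems beginning with b- (bifsiwah → bifsiwaheka, bika → bikaeka) add -eka.
So bekditboz → bekditbozeka.

bekditbozeka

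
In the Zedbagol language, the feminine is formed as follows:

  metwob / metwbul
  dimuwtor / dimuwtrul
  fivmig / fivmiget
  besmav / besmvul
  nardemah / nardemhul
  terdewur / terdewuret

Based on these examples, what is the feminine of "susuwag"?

susuwgul

terdewur and dimuwtor both end in -r yet inflect differently (terdewuret, dimuwtrul), so the final letter is not what conditions the rule; the last vowel is.
"susuwag" has last vowel 'a'. The stems whose last vowel is 'a' (nardemah → nardemhul, besmav → besmvul) delete the last vowel and add -ul.
So susuwag → susuwgul.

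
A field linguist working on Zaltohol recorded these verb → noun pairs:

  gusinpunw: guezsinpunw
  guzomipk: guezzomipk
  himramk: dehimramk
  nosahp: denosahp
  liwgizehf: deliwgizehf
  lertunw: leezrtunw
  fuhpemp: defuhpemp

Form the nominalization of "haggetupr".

haezggetupr

himramk and guzomipk both end in -k yet inflect differently (dehimramk, guezzomipk), so the final letter is not what conditions the rule; the second-to-last letter is.
"haggetupr" has second-to-last letter 'p'. The one such stem in the data (guzomipk → guezzomipk) inserts -ez- after the first vowel (as do gusinpunw, lertunw), so the same rule applies.
So haggetupr → haezggetupr.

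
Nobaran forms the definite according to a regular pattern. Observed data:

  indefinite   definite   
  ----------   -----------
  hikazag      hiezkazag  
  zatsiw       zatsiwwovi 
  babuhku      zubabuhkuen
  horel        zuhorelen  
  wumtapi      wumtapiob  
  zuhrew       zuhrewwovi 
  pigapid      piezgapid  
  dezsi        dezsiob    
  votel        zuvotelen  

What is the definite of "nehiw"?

"nehiw" ends in -w. The stems ending in -w (zuhrew → zuhrewwovi, zatsiw → zatsiwwovi) double the final consonant and add -ovi.
So nehiw → nehiwwovi.

nehiwwovi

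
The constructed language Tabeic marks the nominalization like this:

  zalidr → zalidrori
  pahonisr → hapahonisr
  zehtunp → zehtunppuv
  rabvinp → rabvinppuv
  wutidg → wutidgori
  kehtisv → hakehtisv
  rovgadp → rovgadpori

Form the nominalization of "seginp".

"seginp" has second-to-last letter 'n'. The stems whose second-to-last letter is 'n' (rabvinp → rabvinppuv, zehtunp → zehtunppuv) double the final consonant and add -uv.
So seginp → seginppuv.

seginppuv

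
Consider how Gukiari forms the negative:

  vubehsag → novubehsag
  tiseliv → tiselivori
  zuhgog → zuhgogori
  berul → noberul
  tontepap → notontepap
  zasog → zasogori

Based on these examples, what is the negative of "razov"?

zuhgog and vubehsag both end in -g yet inflect differently (zuhgogori, novubehsag), so the final letter is not what conditions the rule; the last vowel is.
"razov" has last vowel 'o'. The stems whose last vowel is 'o' (zuhgog → zuhgogori, zasog → zasogori) add -ori.
The other pattern: stems whose last vowel is 'a' or 'u' add the prefix no-.
So razov → razovori.

razovori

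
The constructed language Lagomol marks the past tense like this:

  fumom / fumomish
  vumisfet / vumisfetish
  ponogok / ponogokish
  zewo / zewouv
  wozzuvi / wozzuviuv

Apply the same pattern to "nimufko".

nimufkouv

fumom and zewo both have last vowel 'o' yet inflect differently (fumomish, zewouv), so the last vowel is not what conditions the rule; whether the stem ends in a vowel or a consonant is.
"nimufko" ends in a vowel. The stems ending in a vowel (wozzuvi → wozzuviuv, zewo → zewouv) add -uv.
The other pattern: stems ending in a consonant add -ish.
So nimufko → nimufkouv.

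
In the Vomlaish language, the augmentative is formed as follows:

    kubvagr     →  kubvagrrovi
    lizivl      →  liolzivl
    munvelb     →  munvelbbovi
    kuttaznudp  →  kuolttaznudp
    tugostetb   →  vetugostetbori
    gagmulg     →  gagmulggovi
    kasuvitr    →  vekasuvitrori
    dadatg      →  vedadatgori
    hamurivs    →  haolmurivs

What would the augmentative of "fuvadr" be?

fuolvadr

kubvagr and kasuvitr both end in -r yet inflect differently (kubvagrrovi, vekasuvitrori), so the final letter is not what conditions the rule; the second-to-last letter is.
"fuvadr" has second-to-last letter 'd'. The one such stem in the data (kuttaznudp → kuolttaznudp) inserts -ol- after the first vowel (as do hamurivs, lizivl), so the same rule applies.
The other patterns: stems whose second-to-last letter is 'g' or 'l' double the final consonant and add -ovi; stems whose second-to-last letter is 't' add ve- … -ori around the stem.
So fuvadr → fuolvadr.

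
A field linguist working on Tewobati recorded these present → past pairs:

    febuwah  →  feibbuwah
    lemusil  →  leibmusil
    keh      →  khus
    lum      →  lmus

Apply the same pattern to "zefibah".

zeibfibah

"zefibah" has 3 vowels. The stems with 3 vowels (febuwah → feibbuwah, lemusil → leibmusil) insert -ib- after the first vowel.
So zefibah → zeibfibah.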